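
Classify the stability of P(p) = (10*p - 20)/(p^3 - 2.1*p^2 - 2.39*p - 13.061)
Denominator: p^3 - 2.1*p^2 - 2.39*p - 13.061 = (p - 3.7)(p^2 + 1.6*p + 3.53). Poles: -0.8 + 1.7j, -0.8 - 1.7j, 3.7. Unstable (1 pole(s) in RHP)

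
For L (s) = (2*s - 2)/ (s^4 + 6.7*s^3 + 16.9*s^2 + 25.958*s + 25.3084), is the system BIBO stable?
Denominator: s^4 + 6.7*s^3 + 16.9*s^2 + 25.958*s + 25.3084 = (s + 2.6)(s + 3.1)(s^2 + s + 3.14). Poles: -0.5 + 1.7j, -0.5 - 1.7j, -2.6, -3.1. All Re(p)<0: Yes (stable)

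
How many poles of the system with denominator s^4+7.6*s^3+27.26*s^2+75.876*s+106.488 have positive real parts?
s^4 + 7.6*s^3 + 27.26*s^2 + 75.876*s + 106.488 = (s + 3)(s + 3.6)(s^2 + s + 9.86). Poles: -0.5 + 3.1j, -0.5 - 3.1j, -3, -3.6. RHP poles (Re>0): 0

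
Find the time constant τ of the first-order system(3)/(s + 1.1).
First-order system: τ = -1/pole. Pole = -1.1. τ = -1/(-1.1) = 0.9091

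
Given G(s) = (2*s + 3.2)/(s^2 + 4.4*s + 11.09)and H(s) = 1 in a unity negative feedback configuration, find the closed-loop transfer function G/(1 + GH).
Closed-loop T = G/(1+GH).
Numerator: G_num * H_den = 2*s + 3.2.
Denominator: G_den * H_den + G_num * H_num = (s^2 + 4.4*s + 11.09) + (2*s + 3.2) = s^2 + 6.4*s + 14.29.
T(s) = (2*s + 3.2)/(s^2 + 6.4*s + 14.29)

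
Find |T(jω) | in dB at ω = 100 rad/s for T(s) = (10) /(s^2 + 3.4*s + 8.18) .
Substitute s = j*100: T(j100) = -0.000999661 - 3.40163e-05j.
|T(j100)| = sqrt(Re² + Im²) = 0.001.
20*log₁₀(0.001) = -60.00 dB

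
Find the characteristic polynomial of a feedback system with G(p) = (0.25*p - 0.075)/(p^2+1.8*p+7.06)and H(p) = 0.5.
Characteristic poly = G_den * H_den + G_num * H_num = (p^2 + 1.8*p + 7.06) + (0.125*p - 0.0375) = p^2 + 1.925*p + 7.0225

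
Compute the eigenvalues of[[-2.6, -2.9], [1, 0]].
Eigenvalues solve det(λI - A) = 0.
Characteristic polynomial: λ^2 + 2.6*λ + 2.9 = 0.
Roots: -1.3 + 1.1j, -1.3 - 1.1j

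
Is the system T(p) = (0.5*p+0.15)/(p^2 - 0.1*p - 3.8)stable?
Denominator: p^2 - 0.1*p - 3.8 = (p - 2)(p + 1.9). Poles: -1.9, 2. All Re(p)<0: No (unstable)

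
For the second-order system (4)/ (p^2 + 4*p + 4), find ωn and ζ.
Standard form: ωn²/(p²+2ζωn·p+ωn²).
const=4=ωn² → ωn=2, p coeff=4=2ζωn → ζ=1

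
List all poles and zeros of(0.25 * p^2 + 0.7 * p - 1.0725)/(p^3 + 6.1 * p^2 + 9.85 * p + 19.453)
Set denominator = 0: p^3 + 6.1*p^2 + 9.85*p + 19.453 = (p + 4.9)(p^2 + 1.2*p + 3.97) = 0 → Poles: -0.6 + 1.9j, -0.6 - 1.9j, -4.9
Set numerator = 0: 0.25*p^2 + 0.7*p - 1.0725 = 0.25*(p + 3.9)(p - 1.1) = 0 → Zeros: -3.9, 1.1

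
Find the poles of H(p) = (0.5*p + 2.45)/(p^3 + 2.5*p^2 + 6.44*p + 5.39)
Set denominator = 0: p^3 + 2.5*p^2 + 6.44*p + 5.39 = (p + 1.1)(p^2 + 1.4*p + 4.9) = 0 → Poles: -0.7 + 2.1j, -0.7 - 2.1j, -1.1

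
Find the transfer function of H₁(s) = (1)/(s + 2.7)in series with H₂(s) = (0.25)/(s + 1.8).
Series: H = H₁ · H₂ = (n₁·n₂)/(d₁·d₂).
Num: n₁·n₂ = 0.25. Den: d₁·d₂ = s^2 + 4.5*s + 4.86.
H(s) = (0.25)/(s^2 + 4.5*s + 4.86)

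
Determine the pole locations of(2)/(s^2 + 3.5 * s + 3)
Set denominator = 0: s^2 + 3.5*s + 3 = (s + 2)(s + 1.5) = 0 → Poles: -1.5, -2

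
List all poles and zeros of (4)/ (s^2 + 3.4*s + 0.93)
Set denominator = 0: s^2 + 3.4*s + 0.93 = (s + 3.1)(s + 0.3) = 0 → Poles: -0.3, -3.1
Numerator is a nonzero constant (4) → Zeros: none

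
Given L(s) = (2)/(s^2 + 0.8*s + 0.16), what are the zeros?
Numerator is a nonzero constant (2) → Zeros: none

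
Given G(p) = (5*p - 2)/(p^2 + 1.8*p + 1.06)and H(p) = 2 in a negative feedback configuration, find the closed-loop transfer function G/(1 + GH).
Closed-loop T = G/(1+GH).
Numerator: G_num * H_den = 5*p - 2.
Denominator: G_den * H_den + G_num * H_num = (p^2 + 1.8*p + 1.06) + (10*p - 4) = p^2 + 11.8*p - 2.94.
T(p) = (5*p - 2)/(p^2 + 11.8*p - 2.94)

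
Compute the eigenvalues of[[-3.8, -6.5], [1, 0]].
Eigenvalues solve det(λI - A) = 0.
Characteristic polynomial: λ^2 + 3.8*λ + 6.5 = 0.
Roots: -1.9 + 1.7j, -1.9 - 1.7j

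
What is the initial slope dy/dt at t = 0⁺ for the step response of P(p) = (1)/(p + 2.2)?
IVT: y'(0⁺) = lim_{p→∞} p²·Y(p) = lim_{p→∞} p·P(p).
deg(num) = 0, deg(den) = 1, relative degree = 1, so p·P(p) → (leading num)/(leading den) = 1/1 = 1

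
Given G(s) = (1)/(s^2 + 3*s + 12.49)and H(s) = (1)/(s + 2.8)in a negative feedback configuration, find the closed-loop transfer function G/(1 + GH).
Closed-loop T = G/(1+GH).
Numerator: G_num * H_den = s + 2.8.
Denominator: G_den * H_den + G_num * H_num = (s^3 + 5.8*s^2 + 20.89*s + 34.972) + (1) = s^3 + 5.8*s^2 + 20.89*s + 35.972.
T(s) = (s + 2.8)/(s^3 + 5.8*s^2 + 20.89*s + 35.972)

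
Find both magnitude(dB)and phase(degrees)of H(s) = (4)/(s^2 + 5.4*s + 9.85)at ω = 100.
Substitute s = j*100: H(j100) = -0.000399228 - 2.15796e-05j.
|H| = 20*log₁₀(sqrt(Re²+Im²)) = -67.96 dB.
∠H = atan2(Im, Re) = -176.91°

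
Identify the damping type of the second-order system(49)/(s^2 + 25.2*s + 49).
Standard form: ωn²/(s²+2ζωn·s+ωn²) gives ωn=7, ζ=1.8.
Overdamped (ζ = 1.8 > 1)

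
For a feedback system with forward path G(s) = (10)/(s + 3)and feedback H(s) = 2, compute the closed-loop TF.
Closed-loop T = G/(1+GH).
Numerator: G_num * H_den = 10.
Denominator: G_den * H_den + G_num * H_num = (s + 3) + (20) = s + 23.
T(s) = (10)/(s + 23)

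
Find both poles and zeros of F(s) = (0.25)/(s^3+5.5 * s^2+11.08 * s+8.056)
Set denominator = 0: s^3 + 5.5*s^2 + 11.08*s + 8.056 = (s + 1.9)(s^2 + 3.6*s + 4.24) = 0 → Poles: -1.8 + 1j, -1.8 - 1j, -1.9
Numerator is a nonzero constant (0.25) → Zeros: none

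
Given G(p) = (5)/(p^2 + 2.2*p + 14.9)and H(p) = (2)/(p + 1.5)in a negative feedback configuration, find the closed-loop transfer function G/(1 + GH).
Closed-loop T = G/(1+GH).
Numerator: G_num * H_den = 5*p + 7.5.
Denominator: G_den * H_den + G_num * H_num = (p^3 + 3.7*p^2 + 18.2*p + 22.35) + (10) = p^3 + 3.7*p^2 + 18.2*p + 32.35.
T(p) = (5*p + 7.5)/(p^3 + 3.7*p^2 + 18.2*p + 32.35)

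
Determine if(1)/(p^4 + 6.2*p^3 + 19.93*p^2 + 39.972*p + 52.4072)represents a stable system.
Denominator: p^4 + 6.2*p^3 + 19.93*p^2 + 39.972*p + 52.4072 = (p^2 + 5.2*p + 8.72)(p^2 + p + 6.01). Poles: -0.5 + 2.4j, -0.5 - 2.4j, -2.6 + 1.4j, -2.6 - 1.4j. All Re(p)<0: Yes (stable)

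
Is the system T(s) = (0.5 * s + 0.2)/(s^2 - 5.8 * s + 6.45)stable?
Denominator: s^2 - 5.8*s + 6.45 = (s - 4.3)(s - 1.5). Poles: 1.5, 4.3. All Re(p)<0: No (unstable)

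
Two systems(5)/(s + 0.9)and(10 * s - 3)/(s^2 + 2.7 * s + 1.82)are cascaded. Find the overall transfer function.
Series: H = H₁ · H₂ = (n₁·n₂)/(d₁·d₂).
Num: n₁·n₂ = 50*s - 15. Den: d₁·d₂ = s^3 + 3.6*s^2 + 4.25*s + 1.638.
H(s) = (50*s - 15)/(s^3 + 3.6*s^2 + 4.25*s + 1.638)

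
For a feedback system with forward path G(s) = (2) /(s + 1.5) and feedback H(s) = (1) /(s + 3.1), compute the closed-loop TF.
Closed-loop T = G/(1+GH).
Numerator: G_num * H_den = 2*s + 6.2.
Denominator: G_den * H_den + G_num * H_num = (s^2 + 4.6*s + 4.65) + (2) = s^2 + 4.6*s + 6.65.
T(s) = (2*s + 6.2)/(s^2 + 4.6*s + 6.65)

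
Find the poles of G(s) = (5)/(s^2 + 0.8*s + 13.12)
Set denominator = 0: s^2 + 0.8*s + 13.12 = 0 → Poles: -0.4 + 3.6j, -0.4 - 3.6j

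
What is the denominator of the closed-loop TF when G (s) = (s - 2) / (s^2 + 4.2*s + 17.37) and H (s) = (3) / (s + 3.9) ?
Characteristic poly = G_den * H_den + G_num * H_num = (s^3 + 8.1*s^2 + 33.75*s + 67.743) + (3*s - 6) = s^3 + 8.1*s^2 + 36.75*s + 61.743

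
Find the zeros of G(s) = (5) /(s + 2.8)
Numerator is a nonzero constant (5) → Zeros: none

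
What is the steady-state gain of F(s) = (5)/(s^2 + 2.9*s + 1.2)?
DC gain = F(0) = num(0)/den(0) = 5/1.2 = 4.167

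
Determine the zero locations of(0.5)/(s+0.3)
Numerator is a nonzero constant (0.5) → Zeros: none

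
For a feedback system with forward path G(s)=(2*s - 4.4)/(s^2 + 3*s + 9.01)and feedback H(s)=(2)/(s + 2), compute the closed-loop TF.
Closed-loop T = G/(1+GH).
Numerator: G_num * H_den = 2*s^2 - 0.4*s - 8.8.
Denominator: G_den * H_den + G_num * H_num = (s^3 + 5*s^2 + 15.01*s + 18.02) + (4*s - 8.8) = s^3 + 5*s^2 + 19.01*s + 9.22.
T(s) = (2*s^2 - 0.4*s - 8.8)/(s^3 + 5*s^2 + 19.01*s + 9.22)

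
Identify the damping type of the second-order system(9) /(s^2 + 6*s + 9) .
Standard form: ωn²/(s²+2ζωn·s+ωn²) gives ωn=3, ζ=1.
Critically damped (ζ = 1)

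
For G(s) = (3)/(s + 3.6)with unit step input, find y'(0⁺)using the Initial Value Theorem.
IVT: y'(0⁺) = lim_{s→∞} s²·Y(s) = lim_{s→∞} s·G(s).
deg(num) = 0, deg(den) = 1, relative degree = 1, so s·G(s) → (leading num)/(leading den) = 3/1 = 3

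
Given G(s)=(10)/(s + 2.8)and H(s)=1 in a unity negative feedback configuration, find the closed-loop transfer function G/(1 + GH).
Closed-loop T = G/(1+GH).
Numerator: G_num * H_den = 10.
Denominator: G_den * H_den + G_num * H_num = (s + 2.8) + (10) = s + 12.8.
T(s) = (10)/(s + 12.8)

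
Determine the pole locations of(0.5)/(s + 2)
Set denominator = 0: s + 2 = 0 → Poles: -2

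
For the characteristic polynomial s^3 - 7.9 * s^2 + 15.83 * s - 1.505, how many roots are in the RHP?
s^3 - 7.9*s^2 + 15.83*s - 1.505 = (s - 3.5)(s - 0.1)(s - 4.3). Poles: 0.1, 3.5, 4.3. RHP poles (Re>0): 3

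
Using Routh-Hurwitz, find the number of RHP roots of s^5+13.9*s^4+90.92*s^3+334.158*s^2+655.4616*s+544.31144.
Routh array:
s^5: [1, 90.92, 655.4616]; s^4: [13.9, 334.158, 544.31144]; s^3: [66.8799, 616.303]; s^2: [206.069, 544.31144]; s^1: [439.645]; s^0: [544.31144]
First column: [1, 13.9, 66.8799, 206.069, 439.645, 544.31144]. Sign changes = RHP roots = 0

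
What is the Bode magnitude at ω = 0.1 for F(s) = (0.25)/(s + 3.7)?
Substitute s = j*0.1: F(j0.1) = 0.0675182 - 0.00182482j.
|F(j0.1)| = sqrt(Re² + Im²) = 0.06754.
20*log₁₀(0.06754) = -23.41 dB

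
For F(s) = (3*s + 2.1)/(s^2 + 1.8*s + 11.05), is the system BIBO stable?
Denominator: s^2 + 1.8*s + 11.05. Poles: -0.9 + 3.2j, -0.9 - 3.2j. All Re(p)<0: Yes (stable)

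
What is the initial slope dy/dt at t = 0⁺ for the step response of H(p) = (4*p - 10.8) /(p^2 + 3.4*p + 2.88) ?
IVT: y'(0⁺) = lim_{p→∞} p²·Y(p) = lim_{p→∞} p·H(p).
deg(num) = 1, deg(den) = 2, relative degree = 1, so p·H(p) → (leading num)/(leading den) = 4/1 = 4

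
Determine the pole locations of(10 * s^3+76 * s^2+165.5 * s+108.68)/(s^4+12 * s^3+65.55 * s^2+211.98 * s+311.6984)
Set denominator = 0: s^4 + 12*s^3 + 65.55*s^2 + 211.98*s + 311.6984 = (s + 4.3)(s + 4.1)(s^2 + 3.6*s + 17.68) = 0 → Poles: -1.8 + 3.8j, -1.8 - 3.8j, -4.1, -4.3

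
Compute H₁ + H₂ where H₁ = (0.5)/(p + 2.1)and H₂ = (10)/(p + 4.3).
Parallel: H = H₁ + H₂ = (n₁·d₂ + n₂·d₁)/(d₁·d₂).
n₁·d₂ = 0.5*p + 2.15. n₂·d₁ = 10*p + 21. Sum = 10.5*p + 23.15. d₁·d₂ = p^2 + 6.4*p + 9.03.
H(p) = (10.5*p + 23.15)/(p^2 + 6.4*p + 9.03)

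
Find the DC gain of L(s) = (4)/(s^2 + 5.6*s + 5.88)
DC gain = L(0) = num(0)/den(0) = 4/5.88 = 0.6803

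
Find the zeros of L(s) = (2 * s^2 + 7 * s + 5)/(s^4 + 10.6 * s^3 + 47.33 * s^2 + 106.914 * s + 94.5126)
Set numerator = 0: 2*s^2 + 7*s + 5 = 2*(s + 1)(s + 2.5) = 0 → Zeros: -1, -2.5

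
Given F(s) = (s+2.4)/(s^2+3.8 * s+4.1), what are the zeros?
Set numerator = 0: s + 2.4 = 0 → Zeros: -2.4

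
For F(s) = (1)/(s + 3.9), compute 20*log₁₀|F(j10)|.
Substitute s = j*10: F(j10) = 0.0338512 - 0.086798j.
|F(j10)| = sqrt(Re² + Im²) = 0.09317.
20*log₁₀(0.09317) = -20.61 dB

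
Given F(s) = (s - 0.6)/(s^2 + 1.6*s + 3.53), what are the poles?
Set denominator = 0: s^2 + 1.6*s + 3.53 = 0 → Poles: -0.8 + 1.7j, -0.8 - 1.7j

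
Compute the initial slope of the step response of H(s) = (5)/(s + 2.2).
IVT: y'(0⁺) = lim_{s→∞} s²·Y(s) = lim_{s→∞} s·H(s).
deg(num) = 0, deg(den) = 1, relative degree = 1, so s·H(s) → (leading num)/(leading den) = 5/1 = 5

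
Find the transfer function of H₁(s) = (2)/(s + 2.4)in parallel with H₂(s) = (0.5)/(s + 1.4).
Parallel: H = H₁ + H₂ = (n₁·d₂ + n₂·d₁)/(d₁·d₂).
n₁·d₂ = 2*s + 2.8. n₂·d₁ = 0.5*s + 1.2. Sum = 2.5*s + 4. d₁·d₂ = s^2 + 3.8*s + 3.36.
H(s) = (2.5*s + 4)/(s^2 + 3.8*s + 3.36)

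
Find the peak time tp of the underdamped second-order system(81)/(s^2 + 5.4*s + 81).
Standard form: ωn²/(s²+2ζωn·s+ωn²) → ωn = 9, ζ = 0.3.
ωd = ωn·√(1-ζ²) = 9·√(1-0.3²) = 8.585.
tp = π/ωd = π/8.585 = 0.3659 s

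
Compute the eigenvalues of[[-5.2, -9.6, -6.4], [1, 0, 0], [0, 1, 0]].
Eigenvalues solve det(λI - A) = 0.
Characteristic polynomial: λ^3 + 5.2*λ^2 + 9.6*λ + 6.4 = 0.
Factor: (λ + 2)(λ^2 + 3.2*λ + 3.2) = 0.
Roots: -1.6 + 0.8j, -1.6 - 0.8j, -2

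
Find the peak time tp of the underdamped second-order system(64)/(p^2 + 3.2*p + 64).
Standard form: ωn²/(p²+2ζωn·p+ωn²) → ωn = 8, ζ = 0.2.
ωd = ωn·√(1-ζ²) = 8·√(1-0.2²) = 7.838.
tp = π/ωd = π/7.838 = 0.4008 s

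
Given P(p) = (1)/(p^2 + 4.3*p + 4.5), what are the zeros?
Numerator is a nonzero constant (1) → Zeros: none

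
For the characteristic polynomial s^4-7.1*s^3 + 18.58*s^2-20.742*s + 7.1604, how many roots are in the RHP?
s^4 - 7.1*s^3 + 18.58*s^2 - 20.742*s + 7.1604 = (s - 0.6)(s - 2.7)(s^2 - 3.8*s + 4.42). Poles: 0.6, 1.9 + 0.9j, 1.9 - 0.9j, 2.7. RHP poles (Re>0): 4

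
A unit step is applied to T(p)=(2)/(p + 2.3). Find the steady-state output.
FVT: lim_{t→∞} y(t) = lim_{p→0} p*Y(p) where Y(p) = T(p)/p.
= lim_{p→0} T(p) = T(0) = num(0)/den(0) = 2/2.3 = 0.8696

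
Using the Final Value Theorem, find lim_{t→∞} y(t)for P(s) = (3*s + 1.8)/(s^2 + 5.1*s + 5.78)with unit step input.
FVT: lim_{t→∞} y(t) = lim_{s→0} s*Y(s) where Y(s) = P(s)/s.
= lim_{s→0} P(s) = P(0) = num(0)/den(0) = 1.8/5.78 = 0.3114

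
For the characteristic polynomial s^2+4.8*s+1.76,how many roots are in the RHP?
s^2 + 4.8*s + 1.76 = (s + 4.4)(s + 0.4). Poles: -0.4, -4.4. RHP poles (Re>0): 0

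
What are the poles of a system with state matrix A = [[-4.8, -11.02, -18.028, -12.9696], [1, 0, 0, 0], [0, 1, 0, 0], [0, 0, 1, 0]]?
Eigenvalues solve det(λI - A) = 0.
Characteristic polynomial: λ^4 + 4.8*λ^3 + 11.02*λ^2 + 18.028*λ + 12.9696 = 0.
Factor: (λ + 2.4)(λ + 1.4)(λ^2 + λ + 3.86) = 0.
Roots: -0.5 + 1.9j, -0.5 - 1.9j, -1.4, -2.4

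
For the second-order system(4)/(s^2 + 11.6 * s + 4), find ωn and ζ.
Standard form: ωn²/(s²+2ζωn·s+ωn²).
const=4=ωn² → ωn=2, s coeff=11.6=2ζωn → ζ=2.9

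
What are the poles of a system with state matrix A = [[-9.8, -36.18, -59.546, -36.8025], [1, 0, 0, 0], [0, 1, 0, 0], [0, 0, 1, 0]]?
Eigenvalues solve det(λI - A) = 0.
Characteristic polynomial: λ^4 + 9.8*λ^3 + 36.18*λ^2 + 59.546*λ + 36.8025 = 0.
Factor: (λ + 2.5)(λ + 2.1)(λ^2 + 5.2*λ + 7.01) = 0.
Roots: -2.1, -2.5, -2.6 + 0.5j, -2.6 - 0.5j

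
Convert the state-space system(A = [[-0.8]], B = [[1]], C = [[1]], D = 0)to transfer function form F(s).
F(s) = C(sI - A)⁻¹B + D.
Characteristic polynomial det(sI - A) = s + 0.8.
Numerator from C·adj(sI-A)·B + D·det(sI-A) = 1.
F(s) = (1)/(s + 0.8)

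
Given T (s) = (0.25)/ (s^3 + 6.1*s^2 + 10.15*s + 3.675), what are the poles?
Set denominator = 0: s^3 + 6.1*s^2 + 10.15*s + 3.675 = (s + 0.5)(s + 3.5)(s + 2.1) = 0 → Poles: -0.5, -2.1, -3.5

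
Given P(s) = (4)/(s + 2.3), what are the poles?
Set denominator = 0: s + 2.3 = 0 → Poles: -2.3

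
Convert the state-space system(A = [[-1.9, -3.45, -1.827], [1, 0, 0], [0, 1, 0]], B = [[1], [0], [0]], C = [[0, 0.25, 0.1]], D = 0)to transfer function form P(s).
P(s) = C(sI - A)⁻¹B + D.
Characteristic polynomial det(sI - A) = s^3 + 1.9*s^2 + 3.45*s + 1.827.
Numerator from C·adj(sI-A)·B + D·det(sI-A) = 0.25*s + 0.1.
P(s) = (0.25*s + 0.1)/(s^3 + 1.9*s^2 + 3.45*s + 1.827)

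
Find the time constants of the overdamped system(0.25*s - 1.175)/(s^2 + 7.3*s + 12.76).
Overdamped: real poles at -2.9, -4.4. τ = -1/pole → τ₁ = 0.3448, τ₂ = 0.2273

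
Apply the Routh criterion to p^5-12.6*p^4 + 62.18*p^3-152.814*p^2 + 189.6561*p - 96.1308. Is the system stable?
Routh array:
p^5: [1, 62.18, 189.6561]; p^4: [-12.6, -152.814, -96.1308]; p^3: [50.0519, 182.027]; p^2: [-106.991, -96.1308]; p^1: [137.055]; p^0: [-96.1308]
First column: [1, -12.6, 50.0519, -106.991, 137.055, -96.1308]. Sign changes = 5.
No, unstable (5 RHP root(s))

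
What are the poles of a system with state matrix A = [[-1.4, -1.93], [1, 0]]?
Eigenvalues solve det(λI - A) = 0.
Characteristic polynomial: λ^2 + 1.4*λ + 1.93 = 0.
Roots: -0.7 + 1.2j, -0.7 - 1.2j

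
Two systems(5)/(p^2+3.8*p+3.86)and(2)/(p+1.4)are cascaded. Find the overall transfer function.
Series: H = H₁ · H₂ = (n₁·n₂)/(d₁·d₂).
Num: n₁·n₂ = 10. Den: d₁·d₂ = p^3 + 5.2*p^2 + 9.18*p + 5.404.
H(p) = (10)/(p^3 + 5.2*p^2 + 9.18*p + 5.404)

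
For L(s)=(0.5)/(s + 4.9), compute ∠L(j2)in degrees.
Substitute s = j*2: L(j2) = 0.0874688 - 0.0357015j.
∠L(j2) = atan2(Im, Re) = atan2(-0.0357015, 0.0874688) = -22.20°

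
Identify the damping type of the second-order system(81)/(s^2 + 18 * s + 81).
Standard form: ωn²/(s²+2ζωn·s+ωn²) gives ωn=9, ζ=1.
Critically damped (ζ = 1)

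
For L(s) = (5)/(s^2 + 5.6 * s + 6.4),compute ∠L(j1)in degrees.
Substitute s = j*1: L(j1) = 0.446134 - 0.462657j.
∠L(j1) = atan2(Im, Re) = atan2(-0.462657, 0.446134) = -46.04°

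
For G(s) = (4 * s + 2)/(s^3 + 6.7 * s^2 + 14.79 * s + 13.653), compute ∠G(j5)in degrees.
Substitute s = j*5: G(j5) = -0.0505687 - 0.113219j.
∠G(j5) = atan2(Im, Re) = atan2(-0.113219, -0.0505687) = -114.07°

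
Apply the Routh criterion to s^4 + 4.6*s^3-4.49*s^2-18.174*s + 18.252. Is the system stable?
Routh array:
s^4: [1, -4.49, 18.252]; s^3: [4.6, -18.174]; s^2: [-0.53913, 18.252]; s^1: [137.557]; s^0: [18.252]
First column: [1, 4.6, -0.53913, 137.557, 18.252]. Sign changes = 2.
No, unstable (2 RHP root(s))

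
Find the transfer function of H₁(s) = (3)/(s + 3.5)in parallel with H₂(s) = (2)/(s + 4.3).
Parallel: H = H₁ + H₂ = (n₁·d₂ + n₂·d₁)/(d₁·d₂).
n₁·d₂ = 3*s + 12.9. n₂·d₁ = 2*s + 7. Sum = 5*s + 19.9. d₁·d₂ = s^2 + 7.8*s + 15.05.
H(s) = (5*s + 19.9)/(s^2 + 7.8*s + 15.05)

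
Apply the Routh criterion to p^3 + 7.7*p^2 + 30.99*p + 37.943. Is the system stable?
Routh array:
p^3: [1, 30.99]; p^2: [7.7, 37.943]; p^1: [26.0623]; p^0: [37.943]
First column: [1, 7.7, 26.0623, 37.943]. Sign changes = 0.
Yes, stable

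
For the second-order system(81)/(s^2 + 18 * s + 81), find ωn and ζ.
Standard form: ωn²/(s²+2ζωn·s+ωn²).
const=81=ωn² → ωn=9, s coeff=18=2ζωn → ζ=1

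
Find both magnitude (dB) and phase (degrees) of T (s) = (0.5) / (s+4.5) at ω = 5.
Substitute s = j*5: T(j5) = 0.0497238 - 0.0552486j.
|T| = 20*log₁₀(sqrt(Re²+Im²)) = -22.58 dB.
∠T = atan2(Im, Re) = -48.01°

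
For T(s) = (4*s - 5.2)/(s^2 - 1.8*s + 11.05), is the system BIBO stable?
Denominator: s^2 - 1.8*s + 11.05. Poles: 0.9 + 3.2j, 0.9 - 3.2j. All Re(p)<0: No (unstable)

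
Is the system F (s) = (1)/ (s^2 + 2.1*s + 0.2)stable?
Denominator: s^2 + 2.1*s + 0.2 = (s + 0.1)(s + 2). Poles: -0.1, -2. All Re(p)<0: Yes (stable)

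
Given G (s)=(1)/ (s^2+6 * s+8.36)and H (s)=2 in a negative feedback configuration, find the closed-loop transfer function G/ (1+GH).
Closed-loop T = G/(1+GH).
Numerator: G_num * H_den = 1.
Denominator: G_den * H_den + G_num * H_num = (s^2 + 6*s + 8.36) + (2) = s^2 + 6*s + 10.36.
T(s) = (1)/(s^2 + 6*s + 10.36)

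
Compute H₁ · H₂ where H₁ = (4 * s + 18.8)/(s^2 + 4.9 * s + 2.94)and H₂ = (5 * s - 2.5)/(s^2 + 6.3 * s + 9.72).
Series: H = H₁ · H₂ = (n₁·n₂)/(d₁·d₂).
Num: n₁·n₂ = 20*s^2 + 84*s - 47. Den: d₁·d₂ = s^4 + 11.2*s^3 + 43.53*s^2 + 66.15*s + 28.5768.
H(s) = (20*s^2 + 84*s - 47)/(s^4 + 11.2*s^3 + 43.53*s^2 + 66.15*s + 28.5768)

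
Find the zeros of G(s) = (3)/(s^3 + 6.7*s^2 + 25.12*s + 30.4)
Numerator is a nonzero constant (3) → Zeros: none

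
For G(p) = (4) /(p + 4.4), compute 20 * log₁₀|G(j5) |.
Substitute p = j*5: G(j5) = 0.396754 - 0.450857j.
|G(j5)| = sqrt(Re² + Im²) = 0.6006.
20*log₁₀(0.6006) = -4.43 dB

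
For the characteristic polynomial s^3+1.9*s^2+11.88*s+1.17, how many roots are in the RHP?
s^3 + 1.9*s^2 + 11.88*s + 1.17 = (s + 0.1)(s^2 + 1.8*s + 11.7). Poles: -0.1, -0.9 + 3.3j, -0.9 - 3.3j. RHP poles (Re>0): 0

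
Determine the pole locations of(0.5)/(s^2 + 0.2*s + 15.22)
Set denominator = 0: s^2 + 0.2*s + 15.22 = 0 → Poles: -0.1 + 3.9j, -0.1 - 3.9j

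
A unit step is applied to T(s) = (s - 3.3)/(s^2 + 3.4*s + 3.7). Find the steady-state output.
FVT: lim_{t→∞} y(t) = lim_{s→0} s*Y(s) where Y(s) = T(s)/s.
= lim_{s→0} T(s) = T(0) = num(0)/den(0) = -3.3/3.7 = -0.8919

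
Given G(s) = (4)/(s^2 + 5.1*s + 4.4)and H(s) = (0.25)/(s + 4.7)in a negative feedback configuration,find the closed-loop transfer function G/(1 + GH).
Closed-loop T = G/(1+GH).
Numerator: G_num * H_den = 4*s + 18.8.
Denominator: G_den * H_den + G_num * H_num = (s^3 + 9.8*s^2 + 28.37*s + 20.68) + (1) = s^3 + 9.8*s^2 + 28.37*s + 21.68.
T(s) = (4*s + 18.8)/(s^3 + 9.8*s^2 + 28.37*s + 21.68)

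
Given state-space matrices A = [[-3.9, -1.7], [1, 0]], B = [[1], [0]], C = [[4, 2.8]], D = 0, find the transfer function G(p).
G(p) = C(pI - A)⁻¹B + D.
Characteristic polynomial det(pI - A) = p^2 + 3.9*p + 1.7.
Numerator from C·adj(pI-A)·B + D·det(pI-A) = 4*p + 2.8.
G(p) = (4*p + 2.8)/(p^2 + 3.9*p + 1.7)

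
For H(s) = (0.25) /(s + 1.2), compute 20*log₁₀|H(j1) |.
Substitute s = j*1: H(j1) = 0.122951 - 0.102459j.
|H(j1)| = sqrt(Re² + Im²) = 0.16.
20*log₁₀(0.16) = -15.92 dB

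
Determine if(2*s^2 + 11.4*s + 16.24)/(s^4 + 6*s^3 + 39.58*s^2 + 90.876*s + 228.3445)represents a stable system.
Denominator: s^4 + 6*s^3 + 39.58*s^2 + 90.876*s + 228.3445 = (s^2 + 2.8*s + 12.85)(s^2 + 3.2*s + 17.77). Poles: -1.4 + 3.3j, -1.4 - 3.3j, -1.6 + 3.9j, -1.6 - 3.9j. All Re(p)<0: Yes (stable)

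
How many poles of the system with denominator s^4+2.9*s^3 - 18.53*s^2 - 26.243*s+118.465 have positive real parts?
s^4 + 2.9*s^3 - 18.53*s^2 - 26.243*s + 118.465 = (s + 3.8)(s + 4.3)(s^2 - 5.2*s + 7.25). Poles: -3.8, -4.3, 2.6 + 0.7j, 2.6 - 0.7j. RHP poles (Re>0): 2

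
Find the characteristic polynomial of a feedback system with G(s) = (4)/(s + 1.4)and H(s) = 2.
Characteristic poly = G_den * H_den + G_num * H_num = (s + 1.4) + (8) = s + 9.4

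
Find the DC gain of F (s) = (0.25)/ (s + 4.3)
DC gain = F(0) = num(0)/den(0) = 0.25/4.3 = 0.05814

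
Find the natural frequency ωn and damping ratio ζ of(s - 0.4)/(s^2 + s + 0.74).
Underdamped: complex pole -0.5 + 0.7j. ωn = |pole| = 0.8602, ζ = -Re(pole)/ωn = 0.5812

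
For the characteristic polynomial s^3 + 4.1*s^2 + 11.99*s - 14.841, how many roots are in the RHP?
s^3 + 4.1*s^2 + 11.99*s - 14.841 = (s - 0.9)(s^2 + 5*s + 16.49). Poles: -2.5 + 3.2j, -2.5 - 3.2j, 0.9. RHP poles (Re>0): 1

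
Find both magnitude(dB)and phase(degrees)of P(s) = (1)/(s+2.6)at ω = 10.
Substitute s = j*10: P(j10) = 0.0243537 - 0.093668j.
|P| = 20*log₁₀(sqrt(Re²+Im²)) = -20.28 dB.
∠P = atan2(Im, Re) = -75.43°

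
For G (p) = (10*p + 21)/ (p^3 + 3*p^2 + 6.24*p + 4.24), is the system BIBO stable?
Denominator: p^3 + 3*p^2 + 6.24*p + 4.24 = (p + 1)(p^2 + 2*p + 4.24). Poles: -1, -1 + 1.8j, -1 - 1.8j. All Re(p)<0: Yes (stable)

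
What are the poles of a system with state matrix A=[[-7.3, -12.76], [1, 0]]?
Eigenvalues solve det(λI - A) = 0.
Characteristic polynomial: λ^2 + 7.3*λ + 12.76 = 0.
Factor: (λ + 2.9)(λ + 4.4) = 0.
Roots: -2.9, -4.4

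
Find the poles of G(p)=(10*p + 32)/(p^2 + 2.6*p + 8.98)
Set denominator = 0: p^2 + 2.6*p + 8.98 = 0 → Poles: -1.3 + 2.7j, -1.3 - 2.7j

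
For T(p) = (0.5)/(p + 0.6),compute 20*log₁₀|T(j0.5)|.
Substitute p = j*0.5: T(j0.5) = 0.491803 - 0.409836j.
|T(j0.5)| = sqrt(Re² + Im²) = 0.6402.
20*log₁₀(0.6402) = -3.87 dB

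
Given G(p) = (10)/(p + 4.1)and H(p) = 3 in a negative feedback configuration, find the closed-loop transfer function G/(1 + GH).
Closed-loop T = G/(1+GH).
Numerator: G_num * H_den = 10.
Denominator: G_den * H_den + G_num * H_num = (p + 4.1) + (30) = p + 34.1.
T(p) = (10)/(p + 34.1)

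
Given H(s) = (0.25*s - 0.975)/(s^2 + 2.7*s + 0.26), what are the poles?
Set denominator = 0: s^2 + 2.7*s + 0.26 = (s + 0.1)(s + 2.6) = 0 → Poles: -0.1, -2.6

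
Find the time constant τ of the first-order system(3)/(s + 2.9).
First-order system: τ = -1/pole. Pole = -2.9. τ = -1/(-2.9) = 0.3448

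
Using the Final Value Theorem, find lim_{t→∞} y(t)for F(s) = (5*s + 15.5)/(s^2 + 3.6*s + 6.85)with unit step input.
FVT: lim_{t→∞} y(t) = lim_{s→0} s*Y(s) where Y(s) = F(s)/s.
= lim_{s→0} F(s) = F(0) = num(0)/den(0) = 15.5/6.85 = 2.263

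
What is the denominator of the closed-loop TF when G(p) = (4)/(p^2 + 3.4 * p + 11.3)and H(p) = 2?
Characteristic poly = G_den * H_den + G_num * H_num = (p^2 + 3.4*p + 11.3) + (8) = p^2 + 3.4*p + 19.3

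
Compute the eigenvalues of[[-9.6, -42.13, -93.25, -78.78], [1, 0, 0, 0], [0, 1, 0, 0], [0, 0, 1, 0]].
Eigenvalues solve det(λI - A) = 0.
Characteristic polynomial: λ^4 + 9.6*λ^3 + 42.13*λ^2 + 93.25*λ + 78.78 = 0.
Factor: (λ + 3)(λ + 2)(λ^2 + 4.6*λ + 13.13) = 0.
Roots: -2, -2.3 + 2.8j, -2.3 - 2.8j, -3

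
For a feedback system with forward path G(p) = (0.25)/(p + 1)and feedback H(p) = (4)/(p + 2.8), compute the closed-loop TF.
Closed-loop T = G/(1+GH).
Numerator: G_num * H_den = 0.25*p + 0.7.
Denominator: G_den * H_den + G_num * H_num = (p^2 + 3.8*p + 2.8) + (1) = p^2 + 3.8*p + 3.8.
T(p) = (0.25*p + 0.7)/(p^2 + 3.8*p + 3.8)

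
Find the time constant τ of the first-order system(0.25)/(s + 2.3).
First-order system: τ = -1/pole. Pole = -2.3. τ = -1/(-2.3) = 0.4348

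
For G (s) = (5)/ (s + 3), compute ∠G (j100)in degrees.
Substitute s = j*100: G(j100) = 0.00149865 - 0.049955j.
∠G(j100) = atan2(Im, Re) = atan2(-0.049955, 0.00149865) = -88.28°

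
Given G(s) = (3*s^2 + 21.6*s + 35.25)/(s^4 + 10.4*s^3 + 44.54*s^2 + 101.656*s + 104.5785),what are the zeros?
Set numerator = 0: 3*s^2 + 21.6*s + 35.25 = 3*(s + 4.7)(s + 2.5) = 0 → Zeros: -2.5, -4.7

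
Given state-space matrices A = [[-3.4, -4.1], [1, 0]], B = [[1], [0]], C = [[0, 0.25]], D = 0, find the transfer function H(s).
H(s) = C(sI - A)⁻¹B + D.
Characteristic polynomial det(sI - A) = s^2 + 3.4*s + 4.1.
Numerator from C·adj(sI-A)·B + D·det(sI-A) = 0.25.
H(s) = (0.25)/(s^2 + 3.4*s + 4.1)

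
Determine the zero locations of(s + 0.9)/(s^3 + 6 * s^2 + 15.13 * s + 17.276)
Set numerator = 0: s + 0.9 = 0 → Zeros: -0.9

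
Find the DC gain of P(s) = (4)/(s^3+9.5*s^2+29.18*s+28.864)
DC gain = P(0) = num(0)/den(0) = 4/28.864 = 0.1386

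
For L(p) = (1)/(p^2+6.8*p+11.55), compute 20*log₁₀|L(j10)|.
Substitute p = j*10: L(j10) = -0.0071059 - 0.00546299j.
|L(j10)| = sqrt(Re² + Im²) = 0.008963.
20*log₁₀(0.008963) = -40.95 dB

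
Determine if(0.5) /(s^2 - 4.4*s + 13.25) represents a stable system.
Denominator: s^2 - 4.4*s + 13.25. Poles: 2.2 + 2.9j, 2.2 - 2.9j. All Re(p)<0: No (unstable)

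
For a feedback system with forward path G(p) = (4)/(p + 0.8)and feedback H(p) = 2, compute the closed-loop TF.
Closed-loop T = G/(1+GH).
Numerator: G_num * H_den = 4.
Denominator: G_den * H_den + G_num * H_num = (p + 0.8) + (8) = p + 8.8.
T(p) = (4)/(p + 8.8)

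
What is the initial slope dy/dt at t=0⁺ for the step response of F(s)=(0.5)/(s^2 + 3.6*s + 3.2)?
IVT: y'(0⁺) = lim_{s→∞} s²·Y(s) = lim_{s→∞} s·F(s).
deg(num) = 0, deg(den) = 2, relative degree = 2 ≥ 2, so s·F(s) → 0. Initial slope = 0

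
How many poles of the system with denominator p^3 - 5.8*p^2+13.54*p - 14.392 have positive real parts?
p^3 - 5.8*p^2 + 13.54*p - 14.392 = (p - 2.8)(p^2 - 3*p + 5.14). Poles: 1.5 + 1.7j, 1.5 - 1.7j, 2.8. RHP poles (Re>0): 3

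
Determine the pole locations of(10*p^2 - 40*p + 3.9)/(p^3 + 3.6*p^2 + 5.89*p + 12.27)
Set denominator = 0: p^3 + 3.6*p^2 + 5.89*p + 12.27 = (p + 3)(p^2 + 0.6*p + 4.09) = 0 → Poles: -0.3 + 2j, -0.3 - 2j, -3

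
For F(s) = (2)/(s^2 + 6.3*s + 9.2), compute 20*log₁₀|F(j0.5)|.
Substitute s = j*0.5: F(j0.5) = 0.198834 - 0.0699806j.
|F(j0.5)| = sqrt(Re² + Im²) = 0.2108.
20*log₁₀(0.2108) = -13.52 dB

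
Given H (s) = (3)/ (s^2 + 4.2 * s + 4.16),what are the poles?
Set denominator = 0: s^2 + 4.2*s + 4.16 = (s + 2.6)(s + 1.6) = 0 → Poles: -1.6, -2.6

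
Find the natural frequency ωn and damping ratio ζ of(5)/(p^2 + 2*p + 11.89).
Underdamped: complex pole -1 + 3.3j. ωn = |pole| = 3.448, ζ = -Re(pole)/ωn = 0.29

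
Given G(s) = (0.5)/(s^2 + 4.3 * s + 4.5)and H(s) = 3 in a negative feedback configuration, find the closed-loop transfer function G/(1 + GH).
Closed-loop T = G/(1+GH).
Numerator: G_num * H_den = 0.5.
Denominator: G_den * H_den + G_num * H_num = (s^2 + 4.3*s + 4.5) + (1.5) = s^2 + 4.3*s + 6.
T(s) = (0.5)/(s^2 + 4.3*s + 6)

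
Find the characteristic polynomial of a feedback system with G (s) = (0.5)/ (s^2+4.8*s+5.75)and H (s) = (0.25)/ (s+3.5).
Characteristic poly = G_den * H_den + G_num * H_num = (s^3 + 8.3*s^2 + 22.55*s + 20.125) + (0.125) = s^3 + 8.3*s^2 + 22.55*s + 20.25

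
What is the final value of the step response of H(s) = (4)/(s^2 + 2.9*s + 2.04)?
FVT: lim_{t→∞} y(t) = lim_{s→0} s*Y(s) where Y(s) = H(s)/s.
= lim_{s→0} H(s) = H(0) = num(0)/den(0) = 4/2.04 = 1.961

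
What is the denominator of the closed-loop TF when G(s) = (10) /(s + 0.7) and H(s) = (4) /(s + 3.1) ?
Characteristic poly = G_den * H_den + G_num * H_num = (s^2 + 3.8*s + 2.17) + (40) = s^2 + 3.8*s + 42.17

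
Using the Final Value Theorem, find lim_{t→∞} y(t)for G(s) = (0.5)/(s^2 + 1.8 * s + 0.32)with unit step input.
FVT: lim_{t→∞} y(t) = lim_{s→0} s*Y(s) where Y(s) = G(s)/s.
= lim_{s→0} G(s) = G(0) = num(0)/den(0) = 0.5/0.32 = 1.562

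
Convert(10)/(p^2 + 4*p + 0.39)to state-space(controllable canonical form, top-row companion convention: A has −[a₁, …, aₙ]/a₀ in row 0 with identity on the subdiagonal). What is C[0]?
Reachable canonical form: C = numerator coefficients (right-aligned, zero-padded to length n).
num = 10, C = [[0, 10]].
C[0] = 0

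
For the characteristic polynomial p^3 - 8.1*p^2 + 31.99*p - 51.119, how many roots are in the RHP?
p^3 - 8.1*p^2 + 31.99*p - 51.119 = (p - 3.1)(p^2 - 5*p + 16.49). Poles: 2.5 + 3.2j, 2.5 - 3.2j, 3.1. RHP poles (Re>0): 3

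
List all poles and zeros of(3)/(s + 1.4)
Set denominator = 0: s + 1.4 = 0 → Poles: -1.4
Numerator is a nonzero constant (3) → Zeros: none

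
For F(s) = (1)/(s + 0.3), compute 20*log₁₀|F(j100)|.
Substitute s = j*100: F(j100) = 2.99997e-05 - 0.00999991j.
|F(j100)| = sqrt(Re² + Im²) = 0.01.
20*log₁₀(0.01) = -40.00 dB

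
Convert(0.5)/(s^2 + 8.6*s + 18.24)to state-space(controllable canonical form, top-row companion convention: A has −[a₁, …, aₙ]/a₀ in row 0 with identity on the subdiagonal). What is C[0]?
Reachable canonical form: C = numerator coefficients (right-aligned, zero-padded to length n).
num = 0.5, C = [[0, 0.5]].
C[0] = 0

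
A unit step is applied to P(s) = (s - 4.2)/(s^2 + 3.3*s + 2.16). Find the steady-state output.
FVT: lim_{t→∞} y(t) = lim_{s→0} s*Y(s) where Y(s) = P(s)/s.
= lim_{s→0} P(s) = P(0) = num(0)/den(0) = -4.2/2.16 = -1.944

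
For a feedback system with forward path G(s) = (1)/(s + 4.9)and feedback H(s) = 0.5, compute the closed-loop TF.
Closed-loop T = G/(1+GH).
Numerator: G_num * H_den = 1.
Denominator: G_den * H_den + G_num * H_num = (s + 4.9) + (0.5) = s + 5.4.
T(s) = (1)/(s + 5.4)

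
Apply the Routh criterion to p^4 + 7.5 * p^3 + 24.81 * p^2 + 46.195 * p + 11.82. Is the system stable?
Routh array:
p^4: [1, 24.81, 11.82]; p^3: [7.5, 46.195]; p^2: [18.6507, 11.82]; p^1: [41.4418]; p^0: [11.82]
First column: [1, 7.5, 18.6507, 41.4418, 11.82]. Sign changes = 0.
Yes, stable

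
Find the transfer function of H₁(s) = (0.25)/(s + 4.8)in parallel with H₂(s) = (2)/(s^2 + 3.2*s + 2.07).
Parallel: H = H₁ + H₂ = (n₁·d₂ + n₂·d₁)/(d₁·d₂).
n₁·d₂ = 0.25*s^2 + 0.8*s + 0.5175. n₂·d₁ = 2*s + 9.6. Sum = 0.25*s^2 + 2.8*s + 10.1175. d₁·d₂ = s^3 + 8*s^2 + 17.43*s + 9.936.
H(s) = (0.25*s^2 + 2.8*s + 10.1175)/(s^3 + 8*s^2 + 17.43*s + 9.936)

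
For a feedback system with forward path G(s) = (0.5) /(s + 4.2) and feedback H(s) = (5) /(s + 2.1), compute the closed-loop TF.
Closed-loop T = G/(1+GH).
Numerator: G_num * H_den = 0.5*s + 1.05.
Denominator: G_den * H_den + G_num * H_num = (s^2 + 6.3*s + 8.82) + (2.5) = s^2 + 6.3*s + 11.32.
T(s) = (0.5*s + 1.05)/(s^2 + 6.3*s + 11.32)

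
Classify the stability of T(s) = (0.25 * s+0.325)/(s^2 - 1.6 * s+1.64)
Denominator: s^2 - 1.6*s + 1.64. Poles: 0.8 + 1j, 0.8 - 1j. Unstable (2 pole(s) in RHP)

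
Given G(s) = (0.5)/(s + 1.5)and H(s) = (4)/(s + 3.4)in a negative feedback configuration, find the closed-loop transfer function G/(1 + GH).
Closed-loop T = G/(1+GH).
Numerator: G_num * H_den = 0.5*s + 1.7.
Denominator: G_den * H_den + G_num * H_num = (s^2 + 4.9*s + 5.1) + (2) = s^2 + 4.9*s + 7.1.
T(s) = (0.5*s + 1.7)/(s^2 + 4.9*s + 7.1)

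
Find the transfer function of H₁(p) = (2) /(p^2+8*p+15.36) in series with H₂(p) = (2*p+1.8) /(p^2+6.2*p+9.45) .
Series: H = H₁ · H₂ = (n₁·n₂)/(d₁·d₂).
Num: n₁·n₂ = 4*p + 3.6. Den: d₁·d₂ = p^4 + 14.2*p^3 + 74.41*p^2 + 170.832*p + 145.152.
H(p) = (4*p + 3.6)/(p^4 + 14.2*p^3 + 74.41*p^2 + 170.832*p + 145.152)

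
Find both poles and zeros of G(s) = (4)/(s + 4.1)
Set denominator = 0: s + 4.1 = 0 → Poles: -4.1
Numerator is a nonzero constant (4) → Zeros: none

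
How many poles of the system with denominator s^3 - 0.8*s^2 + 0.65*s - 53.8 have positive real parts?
s^3 - 0.8*s^2 + 0.65*s - 53.8 = (s - 4)(s^2 + 3.2*s + 13.45). Poles: -1.6 + 3.3j, -1.6 - 3.3j, 4. RHP poles (Re>0): 1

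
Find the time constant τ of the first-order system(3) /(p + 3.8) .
First-order system: τ = -1/pole. Pole = -3.8. τ = -1/(-3.8) = 0.2632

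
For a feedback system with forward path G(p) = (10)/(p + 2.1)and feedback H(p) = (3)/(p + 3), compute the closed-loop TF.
Closed-loop T = G/(1+GH).
Numerator: G_num * H_den = 10*p + 30.
Denominator: G_den * H_den + G_num * H_num = (p^2 + 5.1*p + 6.3) + (30) = p^2 + 5.1*p + 36.3.
T(p) = (10*p + 30)/(p^2 + 5.1*p + 36.3)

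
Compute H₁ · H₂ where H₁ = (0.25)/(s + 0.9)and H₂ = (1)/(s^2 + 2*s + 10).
Series: H = H₁ · H₂ = (n₁·n₂)/(d₁·d₂).
Num: n₁·n₂ = 0.25. Den: d₁·d₂ = s^3 + 2.9*s^2 + 11.8*s + 9.
H(s) = (0.25)/(s^3 + 2.9*s^2 + 11.8*s + 9)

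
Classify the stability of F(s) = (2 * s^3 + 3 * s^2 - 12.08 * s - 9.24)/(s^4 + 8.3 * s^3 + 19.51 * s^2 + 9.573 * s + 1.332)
Denominator: s^4 + 8.3*s^3 + 19.51*s^2 + 9.573*s + 1.332 = (s + 4)(s + 3.7)(s + 0.3)(s + 0.3). Poles: -0.3, -0.3, -3.7, -4. Stable (all poles in LHP)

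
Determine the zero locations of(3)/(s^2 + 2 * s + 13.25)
Numerator is a nonzero constant (3) → Zeros: none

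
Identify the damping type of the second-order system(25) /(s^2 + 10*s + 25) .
Standard form: ωn²/(s²+2ζωn·s+ωn²) gives ωn=5, ζ=1.
Critically damped (ζ = 1)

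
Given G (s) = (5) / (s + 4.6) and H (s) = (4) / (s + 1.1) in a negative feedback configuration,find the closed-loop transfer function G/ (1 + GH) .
Closed-loop T = G/(1+GH).
Numerator: G_num * H_den = 5*s + 5.5.
Denominator: G_den * H_den + G_num * H_num = (s^2 + 5.7*s + 5.06) + (20) = s^2 + 5.7*s + 25.06.
T(s) = (5*s + 5.5)/(s^2 + 5.7*s + 25.06)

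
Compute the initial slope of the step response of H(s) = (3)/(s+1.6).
IVT: y'(0⁺) = lim_{s→∞} s²·Y(s) = lim_{s→∞} s·H(s).
deg(num) = 0, deg(den) = 1, relative degree = 1, so s·H(s) → (leading num)/(leading den) = 3/1 = 3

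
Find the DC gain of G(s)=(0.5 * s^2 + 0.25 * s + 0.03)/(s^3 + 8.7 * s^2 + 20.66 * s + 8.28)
DC gain = G(0) = num(0)/den(0) = 0.03/8.28 = 0.003623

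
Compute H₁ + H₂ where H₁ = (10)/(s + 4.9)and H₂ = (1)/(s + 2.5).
Parallel: H = H₁ + H₂ = (n₁·d₂ + n₂·d₁)/(d₁·d₂).
n₁·d₂ = 10*s + 25. n₂·d₁ = s + 4.9. Sum = 11*s + 29.9. d₁·d₂ = s^2 + 7.4*s + 12.25.
H(s) = (11*s + 29.9)/(s^2 + 7.4*s + 12.25)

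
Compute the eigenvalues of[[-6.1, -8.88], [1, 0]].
Eigenvalues solve det(λI - A) = 0.
Characteristic polynomial: λ^2 + 6.1*λ + 8.88 = 0.
Factor: (λ + 2.4)(λ + 3.7) = 0.
Roots: -2.4, -3.7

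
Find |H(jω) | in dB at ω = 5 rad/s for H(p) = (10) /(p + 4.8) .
Substitute p = j*5: H(j5) = 0.999167 - 1.0408j.
|H(j5)| = sqrt(Re² + Im²) = 1.443.
20*log₁₀(1.443) = 3.18 dB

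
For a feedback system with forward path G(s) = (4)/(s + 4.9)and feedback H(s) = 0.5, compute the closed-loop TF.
Closed-loop T = G/(1+GH).
Numerator: G_num * H_den = 4.
Denominator: G_den * H_den + G_num * H_num = (s + 4.9) + (2) = s + 6.9.
T(s) = (4)/(s + 6.9)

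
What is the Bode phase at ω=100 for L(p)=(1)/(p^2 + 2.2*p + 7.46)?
Substitute p = j*100: L(j100) = -0.000100026 - 2.20222e-06j.
∠L(j100) = atan2(Im, Re) = atan2(-2.20222e-06, -0.000100026) = -178.74°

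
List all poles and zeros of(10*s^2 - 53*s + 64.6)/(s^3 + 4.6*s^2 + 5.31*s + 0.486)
Set denominator = 0: s^3 + 4.6*s^2 + 5.31*s + 0.486 = (s + 2.7)(s + 0.1)(s + 1.8) = 0 → Poles: -0.1, -1.8, -2.7
Set numerator = 0: 10*s^2 - 53*s + 64.6 = 10*(s - 1.9)(s - 3.4) = 0 → Zeros: 1.9, 3.4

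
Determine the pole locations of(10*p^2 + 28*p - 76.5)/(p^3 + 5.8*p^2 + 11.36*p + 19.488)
Set denominator = 0: p^3 + 5.8*p^2 + 11.36*p + 19.488 = (p + 4.2)(p^2 + 1.6*p + 4.64) = 0 → Poles: -0.8 + 2j, -0.8 - 2j, -4.2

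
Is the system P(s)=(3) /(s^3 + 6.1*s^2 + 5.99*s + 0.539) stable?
Denominator: s^3 + 6.1*s^2 + 5.99*s + 0.539 = (s + 1.1)(s + 4.9)(s + 0.1). Poles: -0.1, -1.1, -4.9. All Re(p)<0: Yes (stable)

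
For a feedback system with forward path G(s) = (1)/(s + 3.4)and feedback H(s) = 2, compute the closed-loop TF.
Closed-loop T = G/(1+GH).
Numerator: G_num * H_den = 1.
Denominator: G_den * H_den + G_num * H_num = (s + 3.4) + (2) = s + 5.4.
T(s) = (1)/(s + 5.4)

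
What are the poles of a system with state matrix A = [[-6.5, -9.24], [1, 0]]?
Eigenvalues solve det(λI - A) = 0.
Characteristic polynomial: λ^2 + 6.5*λ + 9.24 = 0.
Factor: (λ + 2.1)(λ + 4.4) = 0.
Roots: -2.1, -4.4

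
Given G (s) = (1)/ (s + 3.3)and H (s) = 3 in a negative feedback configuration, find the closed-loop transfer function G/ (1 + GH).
Closed-loop T = G/(1+GH).
Numerator: G_num * H_den = 1.
Denominator: G_den * H_den + G_num * H_num = (s + 3.3) + (3) = s + 6.3.
T(s) = (1)/(s + 6.3)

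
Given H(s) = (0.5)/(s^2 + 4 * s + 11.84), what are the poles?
Set denominator = 0: s^2 + 4*s + 11.84 = 0 → Poles: -2 + 2.8j, -2 - 2.8j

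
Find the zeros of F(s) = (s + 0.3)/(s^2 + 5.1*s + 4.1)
Set numerator = 0: s + 0.3 = 0 → Zeros: -0.3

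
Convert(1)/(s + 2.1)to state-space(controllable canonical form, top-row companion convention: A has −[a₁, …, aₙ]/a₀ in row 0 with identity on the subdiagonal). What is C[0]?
Reachable canonical form: C = numerator coefficients (right-aligned, zero-padded to length n).
num = 1, C = [[1]].
C[0] = 1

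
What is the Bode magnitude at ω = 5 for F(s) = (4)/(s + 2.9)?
Substitute s = j*5: F(j5) = 0.347201 - 0.598623j.
|F(j5)| = sqrt(Re² + Im²) = 0.692.
20*log₁₀(0.692) = -3.20 dB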